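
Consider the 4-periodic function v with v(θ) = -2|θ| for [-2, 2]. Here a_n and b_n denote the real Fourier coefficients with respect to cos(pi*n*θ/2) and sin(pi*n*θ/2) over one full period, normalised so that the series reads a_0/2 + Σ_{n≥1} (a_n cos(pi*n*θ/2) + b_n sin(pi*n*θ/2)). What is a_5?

a_5 = 1/2 ∫_{-2}^{2} v(θ) cos(5*pi*θ/2) dθ.
v is even and cos(5*pi*θ/2) is even, so the integrand is even and a_5 = ∫_0^{2} v(θ) cos(5*pi*θ/2) dθ.
Integrating by parts (boundary term plus one more integral), an antiderivative of (-2*θ) cos(5*pi*θ/2) is -4*θ*sin(5*pi*θ/2)/(5*pi) - 8*cos(5*pi*θ/2)/(25*pi**2); evaluating from 0 to 2: ∫_{0}^{2} (-2*θ) cos(5*pi*θ/2) dθ = (8/(25*pi**2)) - (-8/(25*pi**2)) = 16/(25*pi**2).
Hence a_5 = 16/(25*pi**2).

16/(25*pi**2)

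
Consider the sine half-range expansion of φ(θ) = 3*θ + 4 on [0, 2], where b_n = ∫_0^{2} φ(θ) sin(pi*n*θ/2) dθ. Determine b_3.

28/(3*pi)

b_3 = ∫_0^{2} (3*θ + 4) sin(3*pi*θ/2) dθ.
Integrating by parts (boundary term plus one more integral), an antiderivative of (3*θ + 4) sin(3*pi*θ/2) is -2*θ*cos(3*pi*θ/2)/pi + 4*sin(3*pi*θ/2)/(3*pi**2) - 8*cos(3*pi*θ/2)/(3*pi); evaluating from 0 to 2: ∫_{0}^{2} (3*θ + 4) sin(3*pi*θ/2) dθ = (20/(3*pi)) - (-8/(3*pi)) = 28/(3*pi).
Hence b_3 = 28/(3*pi).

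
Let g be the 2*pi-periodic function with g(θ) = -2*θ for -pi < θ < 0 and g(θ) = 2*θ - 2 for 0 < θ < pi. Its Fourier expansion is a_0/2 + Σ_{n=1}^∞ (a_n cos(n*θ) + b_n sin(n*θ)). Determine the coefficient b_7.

-4/(7*pi)

b_7 = 1/pi ∫_{-pi}^{pi} g(θ) sin(7*θ) dθ.
Split the integral at the breakpoints.
Integrating by parts (boundary term plus one more integral), an antiderivative of (-2*θ) sin(7*θ) is 2*θ*cos(7*θ)/7 - 2*sin(7*θ)/49; evaluating from -pi to 0: ∫_{-pi}^{0} (-2*θ) sin(7*θ) dθ = (0) - (2*pi/7) = -2*pi/7.
Integrating by parts (boundary term plus one more integral), an antiderivative of (2*θ - 2) sin(7*θ) is -2*θ*cos(7*θ)/7 + 2*sin(7*θ)/49 + 2*cos(7*θ)/7; evaluating from 0 to pi: ∫_{0}^{pi} (2*θ - 2) sin(7*θ) dθ = (-2/7 + 2*pi/7) - (2/7) = -4/7 + 2*pi/7.
Summing the pieces and multiplying by (1/pi) gives b_7 = -4/(7*pi).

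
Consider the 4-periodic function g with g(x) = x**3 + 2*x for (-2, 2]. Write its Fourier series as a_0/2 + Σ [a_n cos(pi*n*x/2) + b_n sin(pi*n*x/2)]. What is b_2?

b_2 = 1/2 ∫_{-2}^{2} g(x) sin(pi*x) dx.
g is odd and sin(pi*x) is odd, so the integrand is even and b_2 = ∫_0^{2} g(x) sin(pi*x) dx.
Integrating by parts three times (tabular method), an antiderivative of (x**3 + 2*x) sin(pi*x) is -x**3*cos(pi*x)/pi + 3*x**2*sin(pi*x)/pi**2 - 2*x*cos(pi*x)/pi + 6*x*cos(pi*x)/pi**3 - 6*sin(pi*x)/pi**4 + 2*sin(pi*x)/pi**2; evaluating from 0 to 2: ∫_{0}^{2} (x**3 + 2*x) sin(pi*x) dx = (-12/pi + 12/pi**3) - (0) = -12/pi + 12/pi**3.
Hence b_2 = -12/pi + 12/pi**3.

-12/pi + 12/pi**3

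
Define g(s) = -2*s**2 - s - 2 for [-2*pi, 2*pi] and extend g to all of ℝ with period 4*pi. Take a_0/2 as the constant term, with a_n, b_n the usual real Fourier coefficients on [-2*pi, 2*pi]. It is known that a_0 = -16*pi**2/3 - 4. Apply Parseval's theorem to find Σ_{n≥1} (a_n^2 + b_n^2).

Parseval: a_0^2/2 + Σ_{n≥1} (a_n^2+b_n^2) = (1/(2*pi)) ∫_{-2*pi}^{2*pi} g(s)^2 ds = 8 + 24*pi**2 + 128*pi**4/5.
Subtract a_0^2/2 = 8*(3 + 4*pi**2)**2/9: Σ (a_n^2+b_n^2) = 8*pi**2*(15 + 64*pi**2)/45.

8*pi**2*(15 + 64*pi**2)/45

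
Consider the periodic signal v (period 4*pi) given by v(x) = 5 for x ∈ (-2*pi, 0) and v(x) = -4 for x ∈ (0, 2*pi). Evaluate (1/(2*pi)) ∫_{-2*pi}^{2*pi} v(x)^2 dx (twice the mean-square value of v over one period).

(1/(2*pi)) ∫_{-2*pi}^{2*pi} v(x)^2 dx = (1/(2*pi)) · (82*pi) = 41.

41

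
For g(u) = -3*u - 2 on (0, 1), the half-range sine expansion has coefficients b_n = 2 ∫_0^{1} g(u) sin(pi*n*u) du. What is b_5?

-14/(5*pi)

b_5 = 2 ∫_0^{1} (-3*u - 2) sin(5*pi*u) du.
Integrating by parts (boundary term plus one more integral), an antiderivative of (-3*u - 2) sin(5*pi*u) is 3*u*cos(5*pi*u)/(5*pi) - 3*sin(5*pi*u)/(25*pi**2) + 2*cos(5*pi*u)/(5*pi); evaluating from 0 to 1: ∫_{0}^{1} (-3*u - 2) sin(5*pi*u) du = (-1/pi) - (2/(5*pi)) = -7/(5*pi).
Hence b_5 = 2·(-7/(5*pi)) = -14/(5*pi).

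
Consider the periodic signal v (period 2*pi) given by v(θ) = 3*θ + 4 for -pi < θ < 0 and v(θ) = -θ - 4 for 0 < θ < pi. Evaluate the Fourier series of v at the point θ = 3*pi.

-2*pi

θ = 3*pi differs from θ = pi by 1 full period(s), and the series is 2*pi-periodic.
At θ = pi the one-sided limits are v(pi^-) = -4 - pi and v(pi^+) = 4 - 3*pi.
By Dirichlet's theorem the series converges to their average, [(-4 - pi) + (4 - 3*pi)]/2 = -2*pi.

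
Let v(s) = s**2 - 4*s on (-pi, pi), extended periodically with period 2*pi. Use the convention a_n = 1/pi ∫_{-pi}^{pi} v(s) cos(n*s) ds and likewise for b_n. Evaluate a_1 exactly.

-4

a_1 = 1/pi ∫_{-pi}^{pi} v(s) cos(s) ds.
Integrating by parts twice (tabular method), an antiderivative of (s**2 - 4*s) cos(s) is s**2*sin(s) - 4*s*sin(s) + 2*s*cos(s) - 2*sin(s) - 4*cos(s); evaluating from -pi to pi: ∫_{-pi}^{pi} (s**2 - 4*s) cos(s) ds = (4 - 2*pi) - (4 + 2*pi) = -4*pi.
Hence a_1 = (1/pi)·(-4*pi) = -4.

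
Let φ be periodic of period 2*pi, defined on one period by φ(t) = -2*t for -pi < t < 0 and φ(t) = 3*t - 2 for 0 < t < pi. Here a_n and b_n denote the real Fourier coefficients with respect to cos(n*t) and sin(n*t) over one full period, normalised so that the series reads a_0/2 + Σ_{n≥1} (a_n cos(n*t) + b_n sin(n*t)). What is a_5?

a_5 = 1/pi ∫_{-pi}^{pi} φ(t) cos(5*t) dt.
Split the integral at the breakpoints.
Integrating by parts (boundary term plus one more integral), an antiderivative of (-2*t) cos(5*t) is -2*t*sin(5*t)/5 - 2*cos(5*t)/25; evaluating from -pi to 0: ∫_{-pi}^{0} (-2*t) cos(5*t) dt = (-2/25) - (2/25) = -4/25.
Integrating by parts (boundary term plus one more integral), an antiderivative of (3*t - 2) cos(5*t) is 3*t*sin(5*t)/5 - 2*sin(5*t)/5 + 3*cos(5*t)/25; evaluating from 0 to pi: ∫_{0}^{pi} (3*t - 2) cos(5*t) dt = (-3/25) - (3/25) = -6/25.
Summing the pieces and multiplying by (1/pi) gives a_5 = -2/(5*pi).

-2/(5*pi)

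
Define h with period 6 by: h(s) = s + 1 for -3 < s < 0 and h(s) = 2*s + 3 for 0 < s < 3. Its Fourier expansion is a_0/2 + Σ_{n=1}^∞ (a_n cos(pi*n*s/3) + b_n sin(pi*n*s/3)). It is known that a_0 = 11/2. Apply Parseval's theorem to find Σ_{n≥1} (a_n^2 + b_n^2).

Parseval: a_0^2/2 + Σ_{n≥1} (a_n^2+b_n^2) = 1/3 ∫_{-3}^{3} h(s)^2 ds = 40.
Subtract a_0^2/2 = 121/8: Σ (a_n^2+b_n^2) = 199/8.

199/8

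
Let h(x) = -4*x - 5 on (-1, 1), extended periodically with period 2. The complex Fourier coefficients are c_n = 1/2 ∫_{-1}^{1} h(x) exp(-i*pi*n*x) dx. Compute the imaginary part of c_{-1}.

Since h is real-valued, Im(c_{-1}) = -1/2 ∫_{-1}^{1} h(x) sin(-pi*x) dx = b_{1}/2.
Integrating by parts (boundary term plus one more integral), an antiderivative of (-4*x - 5) sin(-pi*x) is -4*x*cos(pi*x)/pi + 4*sin(pi*x)/pi**2 - 5*cos(pi*x)/pi; evaluating from -1 to 1: ∫_{-1}^{1} (-4*x - 5) sin(-pi*x) dx = (9/pi) - (1/pi) = 8/pi.
Hence Im(c_{-1}) = (-1/2)·(8/pi) = -4/pi.

-4/pi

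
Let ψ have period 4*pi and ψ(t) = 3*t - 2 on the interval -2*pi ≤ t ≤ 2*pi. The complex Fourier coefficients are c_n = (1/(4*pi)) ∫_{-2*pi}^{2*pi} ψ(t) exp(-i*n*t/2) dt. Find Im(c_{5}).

Since ψ is real-valued, Im(c_{5}) = -(1/(4*pi)) ∫_{-2*pi}^{2*pi} ψ(t) sin(5*t/2) dt = -b_{5}/2.
Integrating by parts (boundary term plus one more integral), an antiderivative of (3*t - 2) sin(5*t/2) is -6*t*cos(5*t/2)/5 + 12*sin(5*t/2)/25 + 4*cos(5*t/2)/5; evaluating from -2*pi to 2*pi: ∫_{-2*pi}^{2*pi} (3*t - 2) sin(5*t/2) dt = (-4/5 + 12*pi/5) - (-12*pi/5 - 4/5) = 24*pi/5.
Hence Im(c_{5}) = (-1/(4*pi))·(24*pi/5) = -6/5.

-6/5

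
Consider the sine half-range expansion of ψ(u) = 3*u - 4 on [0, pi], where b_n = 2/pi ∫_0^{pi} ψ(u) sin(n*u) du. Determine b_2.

-3

b_2 = 2/pi ∫_0^{pi} (3*u - 4) sin(2*u) du.
Integrating by parts (boundary term plus one more integral), an antiderivative of (3*u - 4) sin(2*u) is -3*u*cos(2*u)/2 + 3*sin(2*u)/4 + 2*cos(2*u); evaluating from 0 to pi: ∫_{0}^{pi} (3*u - 4) sin(2*u) du = (2 - 3*pi/2) - (2) = -3*pi/2.
Hence b_2 = (2/pi)·(-3*pi/2) = -3.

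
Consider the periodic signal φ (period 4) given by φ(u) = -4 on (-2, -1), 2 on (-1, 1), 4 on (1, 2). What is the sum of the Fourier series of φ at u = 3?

u = 3 differs from u = -1 by 1 full period(s), and the series is 4-periodic.
At u = -1 the one-sided limits are φ(-1^-) = -4 and φ(-1^+) = 2.
By Dirichlet's theorem the series converges to their average, [(-4) + (2)]/2 = -1.

-1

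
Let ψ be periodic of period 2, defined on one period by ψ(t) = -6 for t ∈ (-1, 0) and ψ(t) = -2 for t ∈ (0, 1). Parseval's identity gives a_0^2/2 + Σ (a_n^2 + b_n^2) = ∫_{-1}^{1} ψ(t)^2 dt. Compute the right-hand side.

40

∫_{-1}^{1} ψ(t)^2 dt = 40.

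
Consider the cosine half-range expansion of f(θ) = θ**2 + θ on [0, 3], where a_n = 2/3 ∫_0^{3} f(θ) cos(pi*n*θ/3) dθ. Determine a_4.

9/(4*pi**2)

a_4 = 2/3 ∫_0^{3} (θ**2 + θ) cos(4*pi*θ/3) dθ.
Integrating by parts twice (tabular method), an antiderivative of (θ**2 + θ) cos(4*pi*θ/3) is 3*θ**2*sin(4*pi*θ/3)/(4*pi) + 3*θ*sin(4*pi*θ/3)/(4*pi) + 9*θ*cos(4*pi*θ/3)/(8*pi**2) - 27*sin(4*pi*θ/3)/(32*pi**3) + 9*cos(4*pi*θ/3)/(16*pi**2); evaluating from 0 to 3: ∫_{0}^{3} (θ**2 + θ) cos(4*pi*θ/3) dθ = (63/(16*pi**2)) - (9/(16*pi**2)) = 27/(8*pi**2).
Hence a_4 = (2/3)·(27/(8*pi**2)) = 9/(4*pi**2).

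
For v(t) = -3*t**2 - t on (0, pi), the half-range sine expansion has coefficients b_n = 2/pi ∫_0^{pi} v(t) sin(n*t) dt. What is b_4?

b_4 = 2/pi ∫_0^{pi} (-3*t**2 - t) sin(4*t) dt.
Integrating by parts twice (tabular method), an antiderivative of (-3*t**2 - t) sin(4*t) is 3*t**2*cos(4*t)/4 - 3*t*sin(4*t)/8 + t*cos(4*t)/4 - sin(4*t)/16 - 3*cos(4*t)/32; evaluating from 0 to pi: ∫_{0}^{pi} (-3*t**2 - t) sin(4*t) dt = (-3/32 + pi/4 + 3*pi**2/4) - (-3/32) = pi*(1 + 3*pi)/4.
Hence b_4 = (2/pi)·(pi*(1 + 3*pi)/4) = 1/2 + 3*pi/2.

1/2 + 3*pi/2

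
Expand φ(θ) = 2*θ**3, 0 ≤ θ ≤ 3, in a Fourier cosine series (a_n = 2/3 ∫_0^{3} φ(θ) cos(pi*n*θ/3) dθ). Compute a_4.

a_4 = 2/3 ∫_0^{3} (2*θ**3) cos(4*pi*θ/3) dθ.
Integrating by parts three times (tabular method), an antiderivative of (2*θ**3) cos(4*pi*θ/3) is 3*θ**3*sin(4*pi*θ/3)/(2*pi) + 27*θ**2*cos(4*pi*θ/3)/(8*pi**2) - 81*θ*sin(4*pi*θ/3)/(16*pi**3) - 243*cos(4*pi*θ/3)/(64*pi**4); evaluating from 0 to 3: ∫_{0}^{3} (2*θ**3) cos(4*pi*θ/3) dθ = (243*(-1 + 8*pi**2)/(64*pi**4)) - (-243/(64*pi**4)) = 243/(8*pi**2).
Hence a_4 = (2/3)·(243/(8*pi**2)) = 81/(4*pi**2).

81/(4*pi**2)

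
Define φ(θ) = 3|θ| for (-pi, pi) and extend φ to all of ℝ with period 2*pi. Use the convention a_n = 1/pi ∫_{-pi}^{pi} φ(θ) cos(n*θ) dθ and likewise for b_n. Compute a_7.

a_7 = 1/pi ∫_{-pi}^{pi} φ(θ) cos(7*θ) dθ.
φ is even and cos(7*θ) is even, so the integrand is even and a_7 = 2/pi ∫_0^{pi} φ(θ) cos(7*θ) dθ.
Integrating by parts (boundary term plus one more integral), an antiderivative of (3*θ) cos(7*θ) is 3*θ*sin(7*θ)/7 + 3*cos(7*θ)/49; evaluating from 0 to pi: ∫_{0}^{pi} (3*θ) cos(7*θ) dθ = (-3/49) - (3/49) = -6/49.
Hence a_7 = (2/pi)·(-6/49) = -12/(49*pi).

-12/(49*pi)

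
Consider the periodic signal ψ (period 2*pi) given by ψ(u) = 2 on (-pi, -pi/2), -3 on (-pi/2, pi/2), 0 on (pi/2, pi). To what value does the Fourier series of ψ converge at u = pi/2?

-3/2

At u = pi/2 the one-sided limits are ψ(pi/2^-) = -3 and ψ(pi/2^+) = 0.
By Dirichlet's theorem the series converges to their average, [(-3) + (0)]/2 = -3/2.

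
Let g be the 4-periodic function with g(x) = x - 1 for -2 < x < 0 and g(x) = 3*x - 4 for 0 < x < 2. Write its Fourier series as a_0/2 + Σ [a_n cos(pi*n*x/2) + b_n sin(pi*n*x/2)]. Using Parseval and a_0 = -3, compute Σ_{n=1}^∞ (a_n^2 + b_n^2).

23/6

Parseval: a_0^2/2 + Σ_{n≥1} (a_n^2+b_n^2) = 1/2 ∫_{-2}^{2} g(x)^2 dx = 25/3.
Subtract a_0^2/2 = 9/2: Σ (a_n^2+b_n^2) = 23/6.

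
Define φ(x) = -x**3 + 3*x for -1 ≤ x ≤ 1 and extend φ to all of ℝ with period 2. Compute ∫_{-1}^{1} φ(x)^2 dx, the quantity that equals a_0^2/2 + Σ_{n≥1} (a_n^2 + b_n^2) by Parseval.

136/35

∫_{-1}^{1} φ(x)^2 dx = 136/35.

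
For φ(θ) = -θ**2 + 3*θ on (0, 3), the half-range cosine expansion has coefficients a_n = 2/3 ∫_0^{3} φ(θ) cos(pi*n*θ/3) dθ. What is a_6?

-1/pi**2

a_6 = 2/3 ∫_0^{3} (-θ**2 + 3*θ) cos(2*pi*θ) dθ.
Integrating by parts twice (tabular method), an antiderivative of (-θ**2 + 3*θ) cos(2*pi*θ) is -θ**2*sin(2*pi*θ)/(2*pi) + 3*θ*sin(2*pi*θ)/(2*pi) - θ*cos(2*pi*θ)/(2*pi**2) + sin(2*pi*θ)/(4*pi**3) + 3*cos(2*pi*θ)/(4*pi**2); evaluating from 0 to 3: ∫_{0}^{3} (-θ**2 + 3*θ) cos(2*pi*θ) dθ = (-3/(4*pi**2)) - (3/(4*pi**2)) = -3/(2*pi**2).
Hence a_6 = (2/3)·(-3/(2*pi**2)) = -1/pi**2.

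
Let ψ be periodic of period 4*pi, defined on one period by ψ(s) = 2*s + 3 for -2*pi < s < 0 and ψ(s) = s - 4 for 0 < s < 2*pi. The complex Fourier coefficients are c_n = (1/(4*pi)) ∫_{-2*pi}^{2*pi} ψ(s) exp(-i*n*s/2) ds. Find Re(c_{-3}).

2/(9*pi)

Since ψ is real-valued, Re(c_{-3}) = (1/(4*pi)) ∫_{-2*pi}^{2*pi} ψ(s) cos(-3*s/2) ds = a_{3}/2.
Split the integral at the breakpoints.
Integrating by parts (boundary term plus one more integral), an antiderivative of (2*s + 3) cos(-3*s/2) is 4*s*sin(3*s/2)/3 + 2*sin(3*s/2) + 8*cos(3*s/2)/9; evaluating from -2*pi to 0: ∫_{-2*pi}^{0} (2*s + 3) cos(-3*s/2) ds = (8/9) - (-8/9) = 16/9.
Integrating by parts (boundary term plus one more integral), an antiderivative of (s - 4) cos(-3*s/2) is 2*s*sin(3*s/2)/3 - 8*sin(3*s/2)/3 + 4*cos(3*s/2)/9; evaluating from 0 to 2*pi: ∫_{0}^{2*pi} (s - 4) cos(-3*s/2) ds = (-4/9) - (4/9) = -8/9.
So ∫_{-2*pi}^{2*pi} ψ(s) cos(-3*s/2) ds = 8/9.
Hence Re(c_{-3}) = (1/(4*pi))·(8/9) = 2/(9*pi).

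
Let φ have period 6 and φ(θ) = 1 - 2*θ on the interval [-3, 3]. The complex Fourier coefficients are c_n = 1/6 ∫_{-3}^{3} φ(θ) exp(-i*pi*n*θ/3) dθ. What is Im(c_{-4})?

3/(2*pi)

Since φ is real-valued, Im(c_{-4}) = -1/6 ∫_{-3}^{3} φ(θ) sin(-4*pi*θ/3) dθ = b_{4}/2.
Integrating by parts (boundary term plus one more integral), an antiderivative of (1 - 2*θ) sin(-4*pi*θ/3) is -3*θ*cos(4*pi*θ/3)/(2*pi) + 9*sin(4*pi*θ/3)/(8*pi**2) + 3*cos(4*pi*θ/3)/(4*pi); evaluating from -3 to 3: ∫_{-3}^{3} (1 - 2*θ) sin(-4*pi*θ/3) dθ = (-15/(4*pi)) - (21/(4*pi)) = -9/pi.
Hence Im(c_{-4}) = (-1/6)·(-9/pi) = 3/(2*pi).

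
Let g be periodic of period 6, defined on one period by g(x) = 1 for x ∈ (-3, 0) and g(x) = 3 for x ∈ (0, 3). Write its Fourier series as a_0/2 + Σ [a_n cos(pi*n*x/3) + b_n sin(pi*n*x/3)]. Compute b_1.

b_1 = 1/3 ∫_{-3}^{3} g(x) sin(pi*x/3) dx.
Split the integral at the breakpoints.
Directly, an antiderivative of (1) sin(pi*x/3) is -3*cos(pi*x/3)/pi; evaluating from -3 to 0: ∫_{-3}^{0} (1) sin(pi*x/3) dx = (-3/pi) - (3/pi) = -6/pi.
Directly, an antiderivative of (3) sin(pi*x/3) is -9*cos(pi*x/3)/pi; evaluating from 0 to 3: ∫_{0}^{3} (3) sin(pi*x/3) dx = (9/pi) - (-9/pi) = 18/pi.
Summing the pieces and multiplying by (1/3) gives b_1 = 4/pi.

4/pi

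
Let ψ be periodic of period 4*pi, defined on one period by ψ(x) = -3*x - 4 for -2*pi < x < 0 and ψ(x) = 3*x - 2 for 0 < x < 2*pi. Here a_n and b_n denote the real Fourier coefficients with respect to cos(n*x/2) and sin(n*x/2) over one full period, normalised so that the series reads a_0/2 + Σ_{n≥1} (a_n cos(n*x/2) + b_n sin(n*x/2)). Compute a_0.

-6 + 6*pi

a_0 = (1/(2*pi)) ∫_{-2*pi}^{2*pi} ψ(x) dx = (1/(2*pi)) · (12*pi*(-1 + pi)) = -6 + 6*pi.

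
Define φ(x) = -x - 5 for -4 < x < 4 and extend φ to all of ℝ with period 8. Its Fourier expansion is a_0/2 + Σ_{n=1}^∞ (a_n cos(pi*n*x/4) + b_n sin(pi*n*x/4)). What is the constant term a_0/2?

a_0 = 1/4 ∫_{-4}^{4} φ(x) dx = 1/4 · (-40) = -10.
So the constant term a_0/2 = -5.

-5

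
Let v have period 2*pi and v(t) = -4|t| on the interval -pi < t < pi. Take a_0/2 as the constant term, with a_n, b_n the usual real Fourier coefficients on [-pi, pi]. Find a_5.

16/(25*pi)

a_5 = 1/pi ∫_{-pi}^{pi} v(t) cos(5*t) dt.
v is even and cos(5*t) is even, so the integrand is even and a_5 = 2/pi ∫_0^{pi} v(t) cos(5*t) dt.
Integrating by parts (boundary term plus one more integral), an antiderivative of (-4*t) cos(5*t) is -4*t*sin(5*t)/5 - 4*cos(5*t)/25; evaluating from 0 to pi: ∫_{0}^{pi} (-4*t) cos(5*t) dt = (4/25) - (-4/25) = 8/25.
Hence a_5 = (2/pi)·(8/25) = 16/(25*pi).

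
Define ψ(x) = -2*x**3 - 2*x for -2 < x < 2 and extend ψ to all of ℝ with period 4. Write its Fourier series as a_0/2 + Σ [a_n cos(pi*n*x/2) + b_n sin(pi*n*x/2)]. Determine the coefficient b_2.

-24/pi**3 + 20/pi

b_2 = 1/2 ∫_{-2}^{2} ψ(x) sin(pi*x) dx.
ψ is odd and sin(pi*x) is odd, so the integrand is even and b_2 = ∫_0^{2} ψ(x) sin(pi*x) dx.
Integrating by parts three times (tabular method), an antiderivative of (-2*x**3 - 2*x) sin(pi*x) is 2*x**3*cos(pi*x)/pi - 6*x**2*sin(pi*x)/pi**2 - 12*x*cos(pi*x)/pi**3 + 2*x*cos(pi*x)/pi - 2*sin(pi*x)/pi**2 + 12*sin(pi*x)/pi**4; evaluating from 0 to 2: ∫_{0}^{2} (-2*x**3 - 2*x) sin(pi*x) dx = (-24/pi**3 + 20/pi) - (0) = -24/pi**3 + 20/pi.
Hence b_2 = -24/pi**3 + 20/pi.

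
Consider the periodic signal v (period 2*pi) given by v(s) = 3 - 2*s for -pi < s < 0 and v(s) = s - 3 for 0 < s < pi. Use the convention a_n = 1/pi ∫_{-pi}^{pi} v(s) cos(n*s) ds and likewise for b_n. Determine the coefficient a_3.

-2/(3*pi)

a_3 = 1/pi ∫_{-pi}^{pi} v(s) cos(3*s) ds.
Split the integral at the breakpoints.
Integrating by parts (boundary term plus one more integral), an antiderivative of (3 - 2*s) cos(3*s) is -2*s*sin(3*s)/3 + sin(3*s) - 2*cos(3*s)/9; evaluating from -pi to 0: ∫_{-pi}^{0} (3 - 2*s) cos(3*s) ds = (-2/9) - (2/9) = -4/9.
Integrating by parts (boundary term plus one more integral), an antiderivative of (s - 3) cos(3*s) is s*sin(3*s)/3 - sin(3*s) + cos(3*s)/9; evaluating from 0 to pi: ∫_{0}^{pi} (s - 3) cos(3*s) ds = (-1/9) - (1/9) = -2/9.
Summing the pieces and multiplying by (1/pi) gives a_3 = -2/(3*pi).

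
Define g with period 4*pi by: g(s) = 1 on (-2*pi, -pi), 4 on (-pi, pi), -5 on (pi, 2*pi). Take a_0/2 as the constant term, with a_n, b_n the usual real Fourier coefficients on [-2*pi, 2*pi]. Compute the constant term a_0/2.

1

a_0 = (1/(2*pi)) ∫_{-2*pi}^{2*pi} g(s) ds = (1/(2*pi)) · (4*pi) = 2.
So the constant term a_0/2 = 1.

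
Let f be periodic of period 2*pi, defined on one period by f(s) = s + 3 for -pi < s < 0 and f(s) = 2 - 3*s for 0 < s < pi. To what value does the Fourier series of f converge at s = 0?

5/2

At s = 0 the one-sided limits are f(0^-) = 3 and f(0^+) = 2.
By Dirichlet's theorem the series converges to their average, [(3) + (2)]/2 = 5/2.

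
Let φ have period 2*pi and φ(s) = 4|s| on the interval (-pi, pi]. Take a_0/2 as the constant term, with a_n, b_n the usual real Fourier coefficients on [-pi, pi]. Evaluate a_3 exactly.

a_3 = 1/pi ∫_{-pi}^{pi} φ(s) cos(3*s) ds.
φ is even and cos(3*s) is even, so the integrand is even and a_3 = 2/pi ∫_0^{pi} φ(s) cos(3*s) ds.
Integrating by parts (boundary term plus one more integral), an antiderivative of (4*s) cos(3*s) is 4*s*sin(3*s)/3 + 4*cos(3*s)/9; evaluating from 0 to pi: ∫_{0}^{pi} (4*s) cos(3*s) ds = (-4/9) - (4/9) = -8/9.
Hence a_3 = (2/pi)·(-8/9) = -16/(9*pi).

-16/(9*pi)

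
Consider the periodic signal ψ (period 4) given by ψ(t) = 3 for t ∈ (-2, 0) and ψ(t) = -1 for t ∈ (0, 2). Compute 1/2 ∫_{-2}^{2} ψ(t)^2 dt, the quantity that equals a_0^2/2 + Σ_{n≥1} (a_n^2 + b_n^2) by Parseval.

1/2 ∫_{-2}^{2} ψ(t)^2 dt = 1/2 · (20) = 10.

10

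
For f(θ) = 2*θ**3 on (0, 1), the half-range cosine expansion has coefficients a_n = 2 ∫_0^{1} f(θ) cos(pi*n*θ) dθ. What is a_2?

a_2 = 2 ∫_0^{1} (2*θ**3) cos(2*pi*θ) dθ.
Integrating by parts three times (tabular method), an antiderivative of (2*θ**3) cos(2*pi*θ) is θ**3*sin(2*pi*θ)/pi + 3*θ**2*cos(2*pi*θ)/(2*pi**2) - 3*θ*sin(2*pi*θ)/(2*pi**3) - 3*cos(2*pi*θ)/(4*pi**4); evaluating from 0 to 1: ∫_{0}^{1} (2*θ**3) cos(2*pi*θ) dθ = (3*(-1 + 2*pi**2)/(4*pi**4)) - (-3/(4*pi**4)) = 3/(2*pi**2).
Hence a_2 = 2·(3/(2*pi**2)) = 3/pi**2.

3/pi**2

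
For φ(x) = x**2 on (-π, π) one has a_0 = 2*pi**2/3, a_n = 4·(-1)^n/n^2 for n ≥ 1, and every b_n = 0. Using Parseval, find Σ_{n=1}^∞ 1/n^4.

pi**4/90

Parseval: a_0^2/2 + Σ a_n^2 = (1/π) ∫_{-π}^{π} φ(x)^2 dx = 2*pi**4/5.
Subtract a_0^2/2 = 2*pi**4/9: Σ a_n^2 = 8*pi**4/45.
Since a_n^2 = 16/n^4, Σ 1/n^4 = pi**4/90.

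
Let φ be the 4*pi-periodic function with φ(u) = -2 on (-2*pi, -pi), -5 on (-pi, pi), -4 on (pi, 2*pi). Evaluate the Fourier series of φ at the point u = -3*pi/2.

-2

φ is continuous at u = -3*pi/2 with value -2, so the series converges to -2 there.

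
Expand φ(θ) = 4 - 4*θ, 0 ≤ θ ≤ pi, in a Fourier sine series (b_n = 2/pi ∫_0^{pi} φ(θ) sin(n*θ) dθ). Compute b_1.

-8 + 16/pi

b_1 = 2/pi ∫_0^{pi} (4 - 4*θ) sin(θ) dθ.
Integrating by parts (boundary term plus one more integral), an antiderivative of (4 - 4*θ) sin(θ) is 4*θ*cos(θ) - 4*sin(θ) - 4*cos(θ); evaluating from 0 to pi: ∫_{0}^{pi} (4 - 4*θ) sin(θ) dθ = (4 - 4*pi) - (-4) = 8 - 4*pi.
Hence b_1 = (2/pi)·(8 - 4*pi) = -8 + 16/pi.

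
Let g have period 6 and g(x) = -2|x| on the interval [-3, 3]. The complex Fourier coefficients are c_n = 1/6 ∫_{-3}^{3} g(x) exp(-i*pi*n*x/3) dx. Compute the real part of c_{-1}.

12/pi**2

Since g is real-valued, Re(c_{-1}) = 1/6 ∫_{-3}^{3} g(x) cos(-pi*x/3) dx = a_{1}/2.
g is even and cos(-pi*x/3) is even, so the integrand is even: ∫_{-3}^{3} g(x) cos(-pi*x/3) dx = 2∫_0^{3} g(x) cos(-pi*x/3) dx.
Integrating by parts (boundary term plus one more integral), an antiderivative of (-2*x) cos(-pi*x/3) is -6*x*sin(pi*x/3)/pi - 18*cos(pi*x/3)/pi**2; evaluating from 0 to 3: ∫_{0}^{3} (-2*x) cos(-pi*x/3) dx = (18/pi**2) - (-18/pi**2) = 36/pi**2.
So ∫_{-3}^{3} g(x) cos(-pi*x/3) dx = 72/pi**2.
Hence Re(c_{-1}) = (1/6)·(72/pi**2) = 12/pi**2.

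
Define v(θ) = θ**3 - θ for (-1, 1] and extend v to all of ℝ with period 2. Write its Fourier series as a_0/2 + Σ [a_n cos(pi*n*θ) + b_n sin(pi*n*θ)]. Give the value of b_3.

-4/(9*pi**3)

b_3 = ∫_{-1}^{1} v(θ) sin(3*pi*θ) dθ.
v is odd and sin(3*pi*θ) is odd, so the integrand is even and b_3 = 2 ∫_0^{1} v(θ) sin(3*pi*θ) dθ.
Integrating by parts three times (tabular method), an antiderivative of (θ**3 - θ) sin(3*pi*θ) is -θ**3*cos(3*pi*θ)/(3*pi) + θ**2*sin(3*pi*θ)/(3*pi**2) + 2*θ*cos(3*pi*θ)/(9*pi**3) + θ*cos(3*pi*θ)/(3*pi) - sin(3*pi*θ)/(9*pi**2) - 2*sin(3*pi*θ)/(27*pi**4); evaluating from 0 to 1: ∫_{0}^{1} (θ**3 - θ) sin(3*pi*θ) dθ = (-2/(9*pi**3)) - (0) = -2/(9*pi**3).
Hence b_3 = 2·(-2/(9*pi**3)) = -4/(9*pi**3).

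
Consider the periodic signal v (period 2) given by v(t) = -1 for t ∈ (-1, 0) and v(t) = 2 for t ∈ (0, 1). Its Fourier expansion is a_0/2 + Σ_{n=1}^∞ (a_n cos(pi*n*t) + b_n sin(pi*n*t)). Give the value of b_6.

b_6 = ∫_{-1}^{1} v(t) sin(6*pi*t) dt.
Split the integral at the breakpoints.
Directly, an antiderivative of (-1) sin(6*pi*t) is cos(6*pi*t)/(6*pi); evaluating from -1 to 0: ∫_{-1}^{0} (-1) sin(6*pi*t) dt = (1/(6*pi)) - (1/(6*pi)) = 0.
Directly, an antiderivative of (2) sin(6*pi*t) is -cos(6*pi*t)/(3*pi); evaluating from 0 to 1: ∫_{0}^{1} (2) sin(6*pi*t) dt = (-1/(3*pi)) - (-1/(3*pi)) = 0.
Summing the pieces gives b_6 = 0.

0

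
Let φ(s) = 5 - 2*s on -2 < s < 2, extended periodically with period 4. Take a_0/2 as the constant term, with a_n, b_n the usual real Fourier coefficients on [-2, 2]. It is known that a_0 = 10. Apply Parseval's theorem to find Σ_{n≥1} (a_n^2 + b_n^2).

32/3

Parseval: a_0^2/2 + Σ_{n≥1} (a_n^2+b_n^2) = 1/2 ∫_{-2}^{2} φ(s)^2 ds = 182/3.
Subtract a_0^2/2 = 50: Σ (a_n^2+b_n^2) = 32/3.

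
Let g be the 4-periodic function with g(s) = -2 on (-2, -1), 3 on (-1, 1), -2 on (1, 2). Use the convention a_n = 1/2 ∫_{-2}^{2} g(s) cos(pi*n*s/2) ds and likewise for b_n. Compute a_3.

-10/(3*pi)

a_3 = 1/2 ∫_{-2}^{2} g(s) cos(3*pi*s/2) ds.
g is even and cos(3*pi*s/2) is even, so the integrand is even and a_3 = ∫_0^{2} g(s) cos(3*pi*s/2) ds.
Split the integral at the breakpoints.
Directly, an antiderivative of (3) cos(3*pi*s/2) is 2*sin(3*pi*s/2)/pi; evaluating from 0 to 1: ∫_{0}^{1} (3) cos(3*pi*s/2) ds = (-2/pi) - (0) = -2/pi.
Directly, an antiderivative of (-2) cos(3*pi*s/2) is -4*sin(3*pi*s/2)/(3*pi); evaluating from 1 to 2: ∫_{1}^{2} (-2) cos(3*pi*s/2) ds = (0) - (4/(3*pi)) = -4/(3*pi).
Summing the pieces gives a_3 = -10/(3*pi).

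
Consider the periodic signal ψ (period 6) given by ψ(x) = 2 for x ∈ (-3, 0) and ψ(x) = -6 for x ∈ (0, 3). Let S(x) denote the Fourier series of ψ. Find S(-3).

x = -3 differs from x = 3 by -1 full period(s), and the series is 6-periodic.
At x = 3 the one-sided limits are ψ(3^-) = -6 and ψ(3^+) = 2.
By Dirichlet's theorem the series converges to their average, [(-6) + (2)]/2 = -2.

-2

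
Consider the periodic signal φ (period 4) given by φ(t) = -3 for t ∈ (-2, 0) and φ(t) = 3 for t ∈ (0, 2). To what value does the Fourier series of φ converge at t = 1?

φ is continuous at t = 1 with value 3, so the series converges to 3 there.

3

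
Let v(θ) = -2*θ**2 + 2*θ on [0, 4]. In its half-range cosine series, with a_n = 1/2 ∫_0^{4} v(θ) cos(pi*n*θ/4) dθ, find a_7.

96/(49*pi**2)

a_7 = 1/2 ∫_0^{4} (-2*θ**2 + 2*θ) cos(7*pi*θ/4) dθ.
Integrating by parts twice (tabular method), an antiderivative of (-2*θ**2 + 2*θ) cos(7*pi*θ/4) is -8*θ**2*sin(7*pi*θ/4)/(7*pi) + 8*θ*sin(7*pi*θ/4)/(7*pi) - 64*θ*cos(7*pi*θ/4)/(49*pi**2) + 256*sin(7*pi*θ/4)/(343*pi**3) + 32*cos(7*pi*θ/4)/(49*pi**2); evaluating from 0 to 4: ∫_{0}^{4} (-2*θ**2 + 2*θ) cos(7*pi*θ/4) dθ = (32/(7*pi**2)) - (32/(49*pi**2)) = 192/(49*pi**2).
Hence a_7 = (1/2)·(192/(49*pi**2)) = 96/(49*pi**2).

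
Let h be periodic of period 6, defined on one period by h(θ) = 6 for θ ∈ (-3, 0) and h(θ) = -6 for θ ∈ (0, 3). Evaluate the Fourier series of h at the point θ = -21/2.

-6

θ = -21/2 differs from θ = 3/2 by -2 full period(s), and the series is 6-periodic.
h is continuous at θ = 3/2 with value -6, so the series converges to -6 there.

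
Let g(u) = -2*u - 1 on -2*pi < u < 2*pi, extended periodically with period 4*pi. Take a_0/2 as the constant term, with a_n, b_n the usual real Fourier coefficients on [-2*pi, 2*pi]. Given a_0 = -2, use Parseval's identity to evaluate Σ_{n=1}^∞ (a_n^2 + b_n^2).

Parseval: a_0^2/2 + Σ_{n≥1} (a_n^2+b_n^2) = (1/(2*pi)) ∫_{-2*pi}^{2*pi} g(u)^2 du = 2 + 32*pi**2/3.
Subtract a_0^2/2 = 2: Σ (a_n^2+b_n^2) = 32*pi**2/3.

32*pi**2/3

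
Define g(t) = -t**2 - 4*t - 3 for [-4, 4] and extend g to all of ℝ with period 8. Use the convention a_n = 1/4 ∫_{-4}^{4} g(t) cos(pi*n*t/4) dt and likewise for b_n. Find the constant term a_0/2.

-25/3

a_0 = 1/4 ∫_{-4}^{4} g(t) dt = 1/4 · (-200/3) = -50/3.
So the constant term a_0/2 = -25/3.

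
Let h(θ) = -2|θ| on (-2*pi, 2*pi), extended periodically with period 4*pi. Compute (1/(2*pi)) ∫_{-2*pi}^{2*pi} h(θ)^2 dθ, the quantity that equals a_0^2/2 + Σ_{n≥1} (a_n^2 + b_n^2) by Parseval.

(1/(2*pi)) ∫_{-2*pi}^{2*pi} h(θ)^2 dθ = (1/(2*pi)) · (64*pi**3/3) = 32*pi**2/3.

32*pi**2/3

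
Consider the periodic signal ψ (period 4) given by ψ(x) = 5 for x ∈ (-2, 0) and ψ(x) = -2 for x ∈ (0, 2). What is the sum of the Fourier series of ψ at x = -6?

x = -6 differs from x = -2 by -1 full period(s), and the series is 4-periodic.
At x = -2 the one-sided limits are ψ(-2^-) = -2 and ψ(-2^+) = 5.
By Dirichlet's theorem the series converges to their average, [(-2) + (5)]/2 = 3/2.

3/2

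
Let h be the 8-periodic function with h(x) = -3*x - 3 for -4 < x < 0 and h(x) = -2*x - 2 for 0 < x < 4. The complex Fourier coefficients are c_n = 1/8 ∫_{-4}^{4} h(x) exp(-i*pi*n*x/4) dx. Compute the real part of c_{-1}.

-4/pi**2

Since h is real-valued, Re(c_{-1}) = 1/8 ∫_{-4}^{4} h(x) cos(-pi*x/4) dx = a_{1}/2.
Split the integral at the breakpoints.
Integrating by parts (boundary term plus one more integral), an antiderivative of (-3*x - 3) cos(-pi*x/4) is -12*x*sin(pi*x/4)/pi - 12*sin(pi*x/4)/pi - 48*cos(pi*x/4)/pi**2; evaluating from -4 to 0: ∫_{-4}^{0} (-3*x - 3) cos(-pi*x/4) dx = (-48/pi**2) - (48/pi**2) = -96/pi**2.
Integrating by parts (boundary term plus one more integral), an antiderivative of (-2*x - 2) cos(-pi*x/4) is -8*x*sin(pi*x/4)/pi - 8*sin(pi*x/4)/pi - 32*cos(pi*x/4)/pi**2; evaluating from 0 to 4: ∫_{0}^{4} (-2*x - 2) cos(-pi*x/4) dx = (32/pi**2) - (-32/pi**2) = 64/pi**2.
So ∫_{-4}^{4} h(x) cos(-pi*x/4) dx = -32/pi**2.
Hence Re(c_{-1}) = (1/8)·(-32/pi**2) = -4/pi**2.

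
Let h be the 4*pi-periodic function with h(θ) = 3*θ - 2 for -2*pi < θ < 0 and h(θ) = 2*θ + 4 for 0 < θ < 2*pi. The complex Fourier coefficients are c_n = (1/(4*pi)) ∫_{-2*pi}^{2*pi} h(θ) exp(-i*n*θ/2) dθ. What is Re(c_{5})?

Since h is real-valued, Re(c_{5}) = (1/(4*pi)) ∫_{-2*pi}^{2*pi} h(θ) cos(5*θ/2) dθ = a_{5}/2.
Split the integral at the breakpoints.
Integrating by parts (boundary term plus one more integral), an antiderivative of (3*θ - 2) cos(5*θ/2) is 6*θ*sin(5*θ/2)/5 - 4*sin(5*θ/2)/5 + 12*cos(5*θ/2)/25; evaluating from -2*pi to 0: ∫_{-2*pi}^{0} (3*θ - 2) cos(5*θ/2) dθ = (12/25) - (-12/25) = 24/25.
Integrating by parts (boundary term plus one more integral), an antiderivative of (2*θ + 4) cos(5*θ/2) is 4*θ*sin(5*θ/2)/5 + 8*sin(5*θ/2)/5 + 8*cos(5*θ/2)/25; evaluating from 0 to 2*pi: ∫_{0}^{2*pi} (2*θ + 4) cos(5*θ/2) dθ = (-8/25) - (8/25) = -16/25.
So ∫_{-2*pi}^{2*pi} h(θ) cos(5*θ/2) dθ = 8/25.
Hence Re(c_{5}) = (1/(4*pi))·(8/25) = 2/(25*pi).

2/(25*pi)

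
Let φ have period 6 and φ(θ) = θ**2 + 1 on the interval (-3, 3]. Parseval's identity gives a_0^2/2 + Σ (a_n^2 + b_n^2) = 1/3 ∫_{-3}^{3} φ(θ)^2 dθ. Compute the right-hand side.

232/5

1/3 ∫_{-3}^{3} φ(θ)^2 dθ = 1/3 · (696/5) = 232/5.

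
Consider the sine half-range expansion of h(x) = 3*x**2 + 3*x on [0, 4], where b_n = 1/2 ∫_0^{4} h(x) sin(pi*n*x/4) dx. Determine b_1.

b_1 = 1/2 ∫_0^{4} (3*x**2 + 3*x) sin(pi*x/4) dx.
Integrating by parts twice (tabular method), an antiderivative of (3*x**2 + 3*x) sin(pi*x/4) is -12*x**2*cos(pi*x/4)/pi + 96*x*sin(pi*x/4)/pi**2 - 12*x*cos(pi*x/4)/pi + 48*sin(pi*x/4)/pi**2 + 384*cos(pi*x/4)/pi**3; evaluating from 0 to 4: ∫_{0}^{4} (3*x**2 + 3*x) sin(pi*x/4) dx = (-384/pi**3 + 240/pi) - (384/pi**3) = -768/pi**3 + 240/pi.
Hence b_1 = (1/2)·(-768/pi**3 + 240/pi) = -384/pi**3 + 120/pi.

-384/pi**3 + 120/pi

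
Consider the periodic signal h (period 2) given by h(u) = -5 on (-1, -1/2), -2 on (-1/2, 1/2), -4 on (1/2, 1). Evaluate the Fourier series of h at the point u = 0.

-2

h is continuous at u = 0 with value -2, so the series converges to -2 there.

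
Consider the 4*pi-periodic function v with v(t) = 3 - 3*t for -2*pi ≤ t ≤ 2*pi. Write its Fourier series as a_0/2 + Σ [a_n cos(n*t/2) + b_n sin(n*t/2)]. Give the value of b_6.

b_6 = (1/(2*pi)) ∫_{-2*pi}^{2*pi} v(t) sin(3*t) dt.
Integrating by parts (boundary term plus one more integral), an antiderivative of (3 - 3*t) sin(3*t) is t*cos(3*t) - sin(3*t)/3 - cos(3*t); evaluating from -2*pi to 2*pi: ∫_{-2*pi}^{2*pi} (3 - 3*t) sin(3*t) dt = (-1 + 2*pi) - (-2*pi - 1) = 4*pi.
Hence b_6 = (1/(2*pi))·(4*pi) = 2.

2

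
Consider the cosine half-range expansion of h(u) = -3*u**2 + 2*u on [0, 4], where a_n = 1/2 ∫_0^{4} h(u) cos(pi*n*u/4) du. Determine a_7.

160/(49*pi**2)

a_7 = 1/2 ∫_0^{4} (-3*u**2 + 2*u) cos(7*pi*u/4) du.
Integrating by parts twice (tabular method), an antiderivative of (-3*u**2 + 2*u) cos(7*pi*u/4) is -12*u**2*sin(7*pi*u/4)/(7*pi) + 8*u*sin(7*pi*u/4)/(7*pi) - 96*u*cos(7*pi*u/4)/(49*pi**2) + 384*sin(7*pi*u/4)/(343*pi**3) + 32*cos(7*pi*u/4)/(49*pi**2); evaluating from 0 to 4: ∫_{0}^{4} (-3*u**2 + 2*u) cos(7*pi*u/4) du = (352/(49*pi**2)) - (32/(49*pi**2)) = 320/(49*pi**2).
Hence a_7 = (1/2)·(320/(49*pi**2)) = 160/(49*pi**2).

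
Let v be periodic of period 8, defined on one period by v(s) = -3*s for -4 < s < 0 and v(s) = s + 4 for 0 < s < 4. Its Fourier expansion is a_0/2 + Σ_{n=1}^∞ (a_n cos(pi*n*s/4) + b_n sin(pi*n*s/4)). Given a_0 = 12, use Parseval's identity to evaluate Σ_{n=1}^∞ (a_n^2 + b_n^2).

40/3

Parseval: a_0^2/2 + Σ_{n≥1} (a_n^2+b_n^2) = 1/4 ∫_{-4}^{4} v(s)^2 ds = 256/3.
Subtract a_0^2/2 = 72: Σ (a_n^2+b_n^2) = 40/3.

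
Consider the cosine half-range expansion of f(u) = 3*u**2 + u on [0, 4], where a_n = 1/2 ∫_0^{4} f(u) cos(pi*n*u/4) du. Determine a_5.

-208/(25*pi**2)

a_5 = 1/2 ∫_0^{4} (3*u**2 + u) cos(5*pi*u/4) du.
Integrating by parts twice (tabular method), an antiderivative of (3*u**2 + u) cos(5*pi*u/4) is 12*u**2*sin(5*pi*u/4)/(5*pi) + 4*u*sin(5*pi*u/4)/(5*pi) + 96*u*cos(5*pi*u/4)/(25*pi**2) - 384*sin(5*pi*u/4)/(125*pi**3) + 16*cos(5*pi*u/4)/(25*pi**2); evaluating from 0 to 4: ∫_{0}^{4} (3*u**2 + u) cos(5*pi*u/4) du = (-16/pi**2) - (16/(25*pi**2)) = -416/(25*pi**2).
Hence a_5 = (1/2)·(-416/(25*pi**2)) = -208/(25*pi**2).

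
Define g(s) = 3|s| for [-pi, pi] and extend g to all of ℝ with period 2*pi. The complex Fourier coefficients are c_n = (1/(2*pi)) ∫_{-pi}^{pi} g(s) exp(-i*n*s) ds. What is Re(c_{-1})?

-6/pi

Since g is real-valued, Re(c_{-1}) = (1/(2*pi)) ∫_{-pi}^{pi} g(s) cos(-s) ds = a_{1}/2.
g is even and cos(-s) is even, so the integrand is even: ∫_{-pi}^{pi} g(s) cos(-s) ds = 2∫_0^{pi} g(s) cos(-s) ds.
Integrating by parts (boundary term plus one more integral), an antiderivative of (3*s) cos(-s) is 3*s*sin(s) + 3*cos(s); evaluating from 0 to pi: ∫_{0}^{pi} (3*s) cos(-s) ds = (-3) - (3) = -6.
So ∫_{-pi}^{pi} g(s) cos(-s) ds = -12.
Hence Re(c_{-1}) = (1/(2*pi))·(-12) = -6/pi.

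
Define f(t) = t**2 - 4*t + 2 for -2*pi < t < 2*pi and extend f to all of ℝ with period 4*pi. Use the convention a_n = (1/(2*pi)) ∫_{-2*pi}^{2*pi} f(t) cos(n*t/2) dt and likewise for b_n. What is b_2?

8

b_2 = (1/(2*pi)) ∫_{-2*pi}^{2*pi} f(t) sin(t) dt.
Integrating by parts twice (tabular method), an antiderivative of (t**2 - 4*t + 2) sin(t) is -t**2*cos(t) + 2*t*sin(t) + 4*t*cos(t) - 4*sin(t); evaluating from -2*pi to 2*pi: ∫_{-2*pi}^{2*pi} (t**2 - 4*t + 2) sin(t) dt = (4*pi*(2 - pi)) - (-4*pi*(2 + pi)) = 16*pi.
Hence b_2 = (1/(2*pi))·(16*pi) = 8.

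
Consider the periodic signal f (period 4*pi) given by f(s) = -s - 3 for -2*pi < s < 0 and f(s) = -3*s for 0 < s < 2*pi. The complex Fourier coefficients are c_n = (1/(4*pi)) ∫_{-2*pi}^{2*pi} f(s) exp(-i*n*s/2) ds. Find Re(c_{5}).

Since f is real-valued, Re(c_{5}) = (1/(4*pi)) ∫_{-2*pi}^{2*pi} f(s) cos(5*s/2) ds = a_{5}/2.
Split the integral at the breakpoints.
Integrating by parts (boundary term plus one more integral), an antiderivative of (-s - 3) cos(5*s/2) is -2*s*sin(5*s/2)/5 - 6*sin(5*s/2)/5 - 4*cos(5*s/2)/25; evaluating from -2*pi to 0: ∫_{-2*pi}^{0} (-s - 3) cos(5*s/2) ds = (-4/25) - (4/25) = -8/25.
Integrating by parts (boundary term plus one more integral), an antiderivative of (-3*s) cos(5*s/2) is -6*s*sin(5*s/2)/5 - 12*cos(5*s/2)/25; evaluating from 0 to 2*pi: ∫_{0}^{2*pi} (-3*s) cos(5*s/2) ds = (12/25) - (-12/25) = 24/25.
So ∫_{-2*pi}^{2*pi} f(s) cos(5*s/2) ds = 16/25.
Hence Re(c_{5}) = (1/(4*pi))·(16/25) = 4/(25*pi).

4/(25*pi)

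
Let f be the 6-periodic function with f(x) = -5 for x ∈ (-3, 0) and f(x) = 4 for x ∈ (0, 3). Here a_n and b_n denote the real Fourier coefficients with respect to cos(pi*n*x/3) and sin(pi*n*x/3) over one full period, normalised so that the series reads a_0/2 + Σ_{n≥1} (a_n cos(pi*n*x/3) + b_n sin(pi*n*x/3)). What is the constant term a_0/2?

a_0 = 1/3 ∫_{-3}^{3} f(x) dx = 1/3 · (-3) = -1.
So the constant term a_0/2 = -1/2.

-1/2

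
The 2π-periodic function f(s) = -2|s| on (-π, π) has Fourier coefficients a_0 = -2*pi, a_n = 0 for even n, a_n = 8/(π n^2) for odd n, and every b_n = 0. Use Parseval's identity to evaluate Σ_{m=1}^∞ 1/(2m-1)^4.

pi**4/96

Parseval: a_0^2/2 + Σ a_n^2 = (1/π) ∫_{-π}^{π} f(s)^2 ds = 8*pi**2/3.
Subtract a_0^2/2 = 2*pi**2: Σ a_n^2 = 2*pi**2/3.
Only odd n contribute, with a_n^2 = 64/(π^2 n^4), so Σ_{m≥1} 1/(2m-1)^4 = π^2·(2*pi**2/3)/64 = pi**4/96.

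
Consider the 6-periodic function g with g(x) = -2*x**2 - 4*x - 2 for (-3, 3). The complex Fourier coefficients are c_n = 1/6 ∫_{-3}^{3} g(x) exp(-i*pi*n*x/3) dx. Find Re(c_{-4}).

Since g is real-valued, Re(c_{-4}) = 1/6 ∫_{-3}^{3} g(x) cos(-4*pi*x/3) dx = a_{4}/2.
Integrating by parts twice (tabular method), an antiderivative of (-2*x**2 - 4*x - 2) cos(-4*pi*x/3) is -3*x**2*sin(4*pi*x/3)/(2*pi) - 3*x*sin(4*pi*x/3)/pi - 9*x*cos(4*pi*x/3)/(4*pi**2) - 3*sin(4*pi*x/3)/(2*pi) + 27*sin(4*pi*x/3)/(16*pi**3) - 9*cos(4*pi*x/3)/(4*pi**2); evaluating from -3 to 3: ∫_{-3}^{3} (-2*x**2 - 4*x - 2) cos(-4*pi*x/3) dx = (-9/pi**2) - (9/(2*pi**2)) = -27/(2*pi**2).
Hence Re(c_{-4}) = (1/6)·(-27/(2*pi**2)) = -9/(4*pi**2).

-9/(4*pi**2)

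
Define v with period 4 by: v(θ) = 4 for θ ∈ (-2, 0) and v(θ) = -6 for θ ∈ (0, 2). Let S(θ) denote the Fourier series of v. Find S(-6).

θ = -6 differs from θ = -2 by -1 full period(s), and the series is 4-periodic.
At θ = -2 the one-sided limits are v(-2^-) = -6 and v(-2^+) = 4.
By Dirichlet's theorem the series converges to their average, [(-6) + (4)]/2 = -1.

-1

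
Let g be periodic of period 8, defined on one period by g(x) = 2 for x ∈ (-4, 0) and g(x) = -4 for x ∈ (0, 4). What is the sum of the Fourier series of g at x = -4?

At x = -4 the one-sided limits are g(-4^-) = -4 and g(-4^+) = 2.
By Dirichlet's theorem the series converges to their average, [(-4) + (2)]/2 = -1.

-1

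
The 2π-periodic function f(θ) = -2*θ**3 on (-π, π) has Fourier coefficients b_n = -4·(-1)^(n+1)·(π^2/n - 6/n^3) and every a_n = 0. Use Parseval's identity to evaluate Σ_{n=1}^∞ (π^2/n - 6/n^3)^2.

Parseval: Σ b_n^2 = (1/π) ∫_{-π}^{π} f(θ)^2 dθ = 8*pi**6/7.
b_n^2 = 16·(π^2/n - 6/n^3)^2, so the sum equals (8*pi**6/7)/16 = pi**6/14.

pi**6/14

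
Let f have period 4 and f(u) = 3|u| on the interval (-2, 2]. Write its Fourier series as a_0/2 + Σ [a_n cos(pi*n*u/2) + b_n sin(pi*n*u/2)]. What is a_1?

a_1 = 1/2 ∫_{-2}^{2} f(u) cos(pi*u/2) du.
f is even and cos(pi*u/2) is even, so the integrand is even and a_1 = ∫_0^{2} f(u) cos(pi*u/2) du.
Integrating by parts (boundary term plus one more integral), an antiderivative of (3*u) cos(pi*u/2) is 6*u*sin(pi*u/2)/pi + 12*cos(pi*u/2)/pi**2; evaluating from 0 to 2: ∫_{0}^{2} (3*u) cos(pi*u/2) du = (-12/pi**2) - (12/pi**2) = -24/pi**2.
Hence a_1 = -24/pi**2.

-24/pi**2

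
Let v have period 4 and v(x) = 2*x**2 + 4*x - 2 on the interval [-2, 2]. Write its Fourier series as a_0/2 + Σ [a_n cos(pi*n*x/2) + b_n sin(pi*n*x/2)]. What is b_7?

b_7 = 1/2 ∫_{-2}^{2} v(x) sin(7*pi*x/2) dx.
Integrating by parts twice (tabular method), an antiderivative of (2*x**2 + 4*x - 2) sin(7*pi*x/2) is -4*x**2*cos(7*pi*x/2)/(7*pi) + 16*x*sin(7*pi*x/2)/(49*pi**2) - 8*x*cos(7*pi*x/2)/(7*pi) + 16*sin(7*pi*x/2)/(49*pi**2) + 32*cos(7*pi*x/2)/(343*pi**3) + 4*cos(7*pi*x/2)/(7*pi); evaluating from -2 to 2: ∫_{-2}^{2} (2*x**2 + 4*x - 2) sin(7*pi*x/2) dx = (-32/(343*pi**3) + 4/pi) - (4*(-49*pi**2 - 8)/(343*pi**3)) = 32/(7*pi).
Hence b_7 = (1/2)·(32/(7*pi)) = 16/(7*pi).

16/(7*pi)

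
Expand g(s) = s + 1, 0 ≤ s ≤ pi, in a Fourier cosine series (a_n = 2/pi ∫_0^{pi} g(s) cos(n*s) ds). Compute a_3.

-4/(9*pi)

a_3 = 2/pi ∫_0^{pi} (s + 1) cos(3*s) ds.
Integrating by parts (boundary term plus one more integral), an antiderivative of (s + 1) cos(3*s) is s*sin(3*s)/3 + sin(3*s)/3 + cos(3*s)/9; evaluating from 0 to pi: ∫_{0}^{pi} (s + 1) cos(3*s) ds = (-1/9) - (1/9) = -2/9.
Hence a_3 = (2/pi)·(-2/9) = -4/(9*pi).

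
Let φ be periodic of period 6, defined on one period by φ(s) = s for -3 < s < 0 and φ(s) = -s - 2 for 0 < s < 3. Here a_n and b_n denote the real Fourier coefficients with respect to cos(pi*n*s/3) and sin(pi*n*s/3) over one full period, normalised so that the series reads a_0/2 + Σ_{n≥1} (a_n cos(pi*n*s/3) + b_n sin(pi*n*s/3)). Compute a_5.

a_5 = 1/3 ∫_{-3}^{3} φ(s) cos(5*pi*s/3) ds.
Split the integral at the breakpoints.
Integrating by parts (boundary term plus one more integral), an antiderivative of (s) cos(5*pi*s/3) is 3*s*sin(5*pi*s/3)/(5*pi) + 9*cos(5*pi*s/3)/(25*pi**2); evaluating from -3 to 0: ∫_{-3}^{0} (s) cos(5*pi*s/3) ds = (9/(25*pi**2)) - (-9/(25*pi**2)) = 18/(25*pi**2).
Integrating by parts (boundary term plus one more integral), an antiderivative of (-s - 2) cos(5*pi*s/3) is -3*s*sin(5*pi*s/3)/(5*pi) - 6*sin(5*pi*s/3)/(5*pi) - 9*cos(5*pi*s/3)/(25*pi**2); evaluating from 0 to 3: ∫_{0}^{3} (-s - 2) cos(5*pi*s/3) ds = (9/(25*pi**2)) - (-9/(25*pi**2)) = 18/(25*pi**2).
Summing the pieces and multiplying by (1/3) gives a_5 = 12/(25*pi**2).

12/(25*pi**2)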